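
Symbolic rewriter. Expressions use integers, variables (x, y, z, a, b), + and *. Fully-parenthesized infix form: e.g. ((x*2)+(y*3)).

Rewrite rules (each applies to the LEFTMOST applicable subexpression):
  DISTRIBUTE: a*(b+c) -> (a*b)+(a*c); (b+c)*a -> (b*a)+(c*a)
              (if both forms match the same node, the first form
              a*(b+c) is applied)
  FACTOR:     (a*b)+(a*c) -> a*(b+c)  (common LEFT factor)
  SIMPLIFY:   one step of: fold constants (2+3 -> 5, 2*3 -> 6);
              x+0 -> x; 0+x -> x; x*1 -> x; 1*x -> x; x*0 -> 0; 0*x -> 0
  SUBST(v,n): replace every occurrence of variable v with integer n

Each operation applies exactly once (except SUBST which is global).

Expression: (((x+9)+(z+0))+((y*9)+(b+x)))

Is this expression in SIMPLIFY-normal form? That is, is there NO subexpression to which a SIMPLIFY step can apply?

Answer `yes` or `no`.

Expression: (((x+9)+(z+0))+((y*9)+(b+x)))
Scanning for simplifiable subexpressions (pre-order)...
  at root: (((x+9)+(z+0))+((y*9)+(b+x))) (not simplifiable)
  at L: ((x+9)+(z+0)) (not simplifiable)
  at LL: (x+9) (not simplifiable)
  at LR: (z+0) (SIMPLIFIABLE)
  at R: ((y*9)+(b+x)) (not simplifiable)
  at RL: (y*9) (not simplifiable)
  at RR: (b+x) (not simplifiable)
Found simplifiable subexpr at path LR: (z+0)
One SIMPLIFY step would give: (((x+9)+z)+((y*9)+(b+x)))
-> NOT in normal form.

Answer: no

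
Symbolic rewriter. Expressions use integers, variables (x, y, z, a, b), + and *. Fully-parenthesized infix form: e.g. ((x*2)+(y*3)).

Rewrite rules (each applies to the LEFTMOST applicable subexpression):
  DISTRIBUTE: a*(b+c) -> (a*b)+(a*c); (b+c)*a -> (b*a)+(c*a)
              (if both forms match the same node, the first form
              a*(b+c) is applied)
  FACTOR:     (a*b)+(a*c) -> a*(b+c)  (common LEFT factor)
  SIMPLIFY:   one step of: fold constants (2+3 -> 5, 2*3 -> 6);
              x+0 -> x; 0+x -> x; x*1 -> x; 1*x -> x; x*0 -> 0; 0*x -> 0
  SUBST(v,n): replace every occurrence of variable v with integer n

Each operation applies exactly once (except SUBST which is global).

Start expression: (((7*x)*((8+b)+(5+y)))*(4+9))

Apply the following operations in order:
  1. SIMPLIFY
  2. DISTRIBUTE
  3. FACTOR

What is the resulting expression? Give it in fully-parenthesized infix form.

Start: (((7*x)*((8+b)+(5+y)))*(4+9))
Apply SIMPLIFY at R (target: (4+9)): (((7*x)*((8+b)+(5+y)))*(4+9)) -> (((7*x)*((8+b)+(5+y)))*13)
Apply DISTRIBUTE at L (target: ((7*x)*((8+b)+(5+y)))): (((7*x)*((8+b)+(5+y)))*13) -> ((((7*x)*(8+b))+((7*x)*(5+y)))*13)
Apply FACTOR at L (target: (((7*x)*(8+b))+((7*x)*(5+y)))): ((((7*x)*(8+b))+((7*x)*(5+y)))*13) -> (((7*x)*((8+b)+(5+y)))*13)

Answer: (((7*x)*((8+b)+(5+y)))*13)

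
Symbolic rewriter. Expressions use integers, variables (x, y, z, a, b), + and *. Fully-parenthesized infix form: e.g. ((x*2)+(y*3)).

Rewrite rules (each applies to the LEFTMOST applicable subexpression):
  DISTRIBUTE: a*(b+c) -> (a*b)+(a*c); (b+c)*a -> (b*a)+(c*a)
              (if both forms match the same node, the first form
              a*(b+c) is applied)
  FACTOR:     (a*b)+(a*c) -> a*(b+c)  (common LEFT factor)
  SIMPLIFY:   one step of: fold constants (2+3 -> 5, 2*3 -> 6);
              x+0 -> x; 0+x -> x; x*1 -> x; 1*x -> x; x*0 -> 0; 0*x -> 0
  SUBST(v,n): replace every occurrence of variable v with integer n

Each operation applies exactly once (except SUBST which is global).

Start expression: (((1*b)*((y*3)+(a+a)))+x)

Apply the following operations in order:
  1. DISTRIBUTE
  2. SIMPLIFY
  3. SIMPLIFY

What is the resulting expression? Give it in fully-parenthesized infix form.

Start: (((1*b)*((y*3)+(a+a)))+x)
Apply DISTRIBUTE at L (target: ((1*b)*((y*3)+(a+a)))): (((1*b)*((y*3)+(a+a)))+x) -> ((((1*b)*(y*3))+((1*b)*(a+a)))+x)
Apply SIMPLIFY at LLL (target: (1*b)): ((((1*b)*(y*3))+((1*b)*(a+a)))+x) -> (((b*(y*3))+((1*b)*(a+a)))+x)
Apply SIMPLIFY at LRL (target: (1*b)): (((b*(y*3))+((1*b)*(a+a)))+x) -> (((b*(y*3))+(b*(a+a)))+x)

Answer: (((b*(y*3))+(b*(a+a)))+x)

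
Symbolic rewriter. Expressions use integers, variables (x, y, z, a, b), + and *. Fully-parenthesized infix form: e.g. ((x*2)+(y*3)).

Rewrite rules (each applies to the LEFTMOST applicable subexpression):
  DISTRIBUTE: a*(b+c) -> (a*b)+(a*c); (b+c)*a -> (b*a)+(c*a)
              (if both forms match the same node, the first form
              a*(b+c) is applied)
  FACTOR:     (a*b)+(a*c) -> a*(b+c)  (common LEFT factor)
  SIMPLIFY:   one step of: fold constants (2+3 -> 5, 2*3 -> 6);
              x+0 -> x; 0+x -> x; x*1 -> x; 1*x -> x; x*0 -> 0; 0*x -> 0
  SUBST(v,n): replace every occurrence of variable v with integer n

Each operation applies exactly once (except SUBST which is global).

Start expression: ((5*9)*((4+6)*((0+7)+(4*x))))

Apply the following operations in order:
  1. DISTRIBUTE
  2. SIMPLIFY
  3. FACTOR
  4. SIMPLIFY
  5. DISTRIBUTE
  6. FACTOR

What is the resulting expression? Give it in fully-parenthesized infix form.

Start: ((5*9)*((4+6)*((0+7)+(4*x))))
Apply DISTRIBUTE at R (target: ((4+6)*((0+7)+(4*x)))): ((5*9)*((4+6)*((0+7)+(4*x)))) -> ((5*9)*(((4+6)*(0+7))+((4+6)*(4*x))))
Apply SIMPLIFY at L (target: (5*9)): ((5*9)*(((4+6)*(0+7))+((4+6)*(4*x)))) -> (45*(((4+6)*(0+7))+((4+6)*(4*x))))
Apply FACTOR at R (target: (((4+6)*(0+7))+((4+6)*(4*x)))): (45*(((4+6)*(0+7))+((4+6)*(4*x)))) -> (45*((4+6)*((0+7)+(4*x))))
Apply SIMPLIFY at RL (target: (4+6)): (45*((4+6)*((0+7)+(4*x)))) -> (45*(10*((0+7)+(4*x))))
Apply DISTRIBUTE at R (target: (10*((0+7)+(4*x)))): (45*(10*((0+7)+(4*x)))) -> (45*((10*(0+7))+(10*(4*x))))
Apply FACTOR at R (target: ((10*(0+7))+(10*(4*x)))): (45*((10*(0+7))+(10*(4*x)))) -> (45*(10*((0+7)+(4*x))))

Answer: (45*(10*((0+7)+(4*x))))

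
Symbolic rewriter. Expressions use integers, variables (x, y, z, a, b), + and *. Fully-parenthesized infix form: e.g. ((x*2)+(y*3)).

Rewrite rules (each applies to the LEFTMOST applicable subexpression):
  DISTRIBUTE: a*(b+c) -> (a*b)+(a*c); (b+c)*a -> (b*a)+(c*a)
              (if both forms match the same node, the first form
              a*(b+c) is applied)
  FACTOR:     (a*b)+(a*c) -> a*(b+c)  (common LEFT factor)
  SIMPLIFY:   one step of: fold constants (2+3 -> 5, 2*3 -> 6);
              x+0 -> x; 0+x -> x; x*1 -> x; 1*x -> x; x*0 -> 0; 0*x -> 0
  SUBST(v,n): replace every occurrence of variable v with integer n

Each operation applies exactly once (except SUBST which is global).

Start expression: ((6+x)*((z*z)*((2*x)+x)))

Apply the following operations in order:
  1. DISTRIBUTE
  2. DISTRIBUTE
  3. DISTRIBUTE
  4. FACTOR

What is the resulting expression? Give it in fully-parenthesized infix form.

Start: ((6+x)*((z*z)*((2*x)+x)))
Apply DISTRIBUTE at root (target: ((6+x)*((z*z)*((2*x)+x)))): ((6+x)*((z*z)*((2*x)+x))) -> ((6*((z*z)*((2*x)+x)))+(x*((z*z)*((2*x)+x))))
Apply DISTRIBUTE at LR (target: ((z*z)*((2*x)+x))): ((6*((z*z)*((2*x)+x)))+(x*((z*z)*((2*x)+x)))) -> ((6*(((z*z)*(2*x))+((z*z)*x)))+(x*((z*z)*((2*x)+x))))
Apply DISTRIBUTE at L (target: (6*(((z*z)*(2*x))+((z*z)*x)))): ((6*(((z*z)*(2*x))+((z*z)*x)))+(x*((z*z)*((2*x)+x)))) -> (((6*((z*z)*(2*x)))+(6*((z*z)*x)))+(x*((z*z)*((2*x)+x))))
Apply FACTOR at L (target: ((6*((z*z)*(2*x)))+(6*((z*z)*x)))): (((6*((z*z)*(2*x)))+(6*((z*z)*x)))+(x*((z*z)*((2*x)+x)))) -> ((6*(((z*z)*(2*x))+((z*z)*x)))+(x*((z*z)*((2*x)+x))))

Answer: ((6*(((z*z)*(2*x))+((z*z)*x)))+(x*((z*z)*((2*x)+x))))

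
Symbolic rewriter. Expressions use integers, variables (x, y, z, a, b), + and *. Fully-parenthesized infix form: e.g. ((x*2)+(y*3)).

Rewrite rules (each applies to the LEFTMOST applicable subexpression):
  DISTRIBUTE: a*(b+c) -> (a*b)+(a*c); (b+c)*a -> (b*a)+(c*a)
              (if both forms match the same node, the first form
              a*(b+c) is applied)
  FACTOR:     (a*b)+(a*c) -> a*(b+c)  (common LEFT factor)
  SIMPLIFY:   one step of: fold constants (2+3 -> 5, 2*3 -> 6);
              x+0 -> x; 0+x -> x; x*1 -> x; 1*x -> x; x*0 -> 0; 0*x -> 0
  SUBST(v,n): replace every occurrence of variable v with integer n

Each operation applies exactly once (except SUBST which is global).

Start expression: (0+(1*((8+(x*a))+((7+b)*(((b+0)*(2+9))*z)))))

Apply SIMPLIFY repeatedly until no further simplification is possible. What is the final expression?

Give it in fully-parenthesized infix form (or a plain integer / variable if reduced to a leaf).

Answer: ((8+(x*a))+((7+b)*((b*11)*z)))

Derivation:
Start: (0+(1*((8+(x*a))+((7+b)*(((b+0)*(2+9))*z)))))
Step 1: at root: (0+(1*((8+(x*a))+((7+b)*(((b+0)*(2+9))*z))))) -> (1*((8+(x*a))+((7+b)*(((b+0)*(2+9))*z)))); overall: (0+(1*((8+(x*a))+((7+b)*(((b+0)*(2+9))*z))))) -> (1*((8+(x*a))+((7+b)*(((b+0)*(2+9))*z))))
Step 2: at root: (1*((8+(x*a))+((7+b)*(((b+0)*(2+9))*z)))) -> ((8+(x*a))+((7+b)*(((b+0)*(2+9))*z))); overall: (1*((8+(x*a))+((7+b)*(((b+0)*(2+9))*z)))) -> ((8+(x*a))+((7+b)*(((b+0)*(2+9))*z)))
Step 3: at RRLL: (b+0) -> b; overall: ((8+(x*a))+((7+b)*(((b+0)*(2+9))*z))) -> ((8+(x*a))+((7+b)*((b*(2+9))*z)))
Step 4: at RRLR: (2+9) -> 11; overall: ((8+(x*a))+((7+b)*((b*(2+9))*z))) -> ((8+(x*a))+((7+b)*((b*11)*z)))
Fixed point: ((8+(x*a))+((7+b)*((b*11)*z)))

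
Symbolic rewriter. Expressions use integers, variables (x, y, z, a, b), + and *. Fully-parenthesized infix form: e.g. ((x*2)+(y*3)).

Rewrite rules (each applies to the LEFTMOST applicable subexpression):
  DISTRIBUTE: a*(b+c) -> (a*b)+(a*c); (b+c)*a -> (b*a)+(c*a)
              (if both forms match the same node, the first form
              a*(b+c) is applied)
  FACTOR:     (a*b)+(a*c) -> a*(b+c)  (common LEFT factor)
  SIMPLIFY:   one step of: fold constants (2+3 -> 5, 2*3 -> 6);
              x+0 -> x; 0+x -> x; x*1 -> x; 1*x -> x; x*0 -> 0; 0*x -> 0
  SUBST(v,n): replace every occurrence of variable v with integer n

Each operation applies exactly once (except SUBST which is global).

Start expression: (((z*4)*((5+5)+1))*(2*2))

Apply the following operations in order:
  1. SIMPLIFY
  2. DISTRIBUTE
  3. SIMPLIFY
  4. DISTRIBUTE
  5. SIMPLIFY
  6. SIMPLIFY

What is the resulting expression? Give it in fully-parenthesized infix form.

Answer: ((((z*4)*10)*4)+((z*4)*4))

Derivation:
Start: (((z*4)*((5+5)+1))*(2*2))
Apply SIMPLIFY at LRL (target: (5+5)): (((z*4)*((5+5)+1))*(2*2)) -> (((z*4)*(10+1))*(2*2))
Apply DISTRIBUTE at L (target: ((z*4)*(10+1))): (((z*4)*(10+1))*(2*2)) -> ((((z*4)*10)+((z*4)*1))*(2*2))
Apply SIMPLIFY at LR (target: ((z*4)*1)): ((((z*4)*10)+((z*4)*1))*(2*2)) -> ((((z*4)*10)+(z*4))*(2*2))
Apply DISTRIBUTE at root (target: ((((z*4)*10)+(z*4))*(2*2))): ((((z*4)*10)+(z*4))*(2*2)) -> ((((z*4)*10)*(2*2))+((z*4)*(2*2)))
Apply SIMPLIFY at LR (target: (2*2)): ((((z*4)*10)*(2*2))+((z*4)*(2*2))) -> ((((z*4)*10)*4)+((z*4)*(2*2)))
Apply SIMPLIFY at RR (target: (2*2)): ((((z*4)*10)*4)+((z*4)*(2*2))) -> ((((z*4)*10)*4)+((z*4)*4))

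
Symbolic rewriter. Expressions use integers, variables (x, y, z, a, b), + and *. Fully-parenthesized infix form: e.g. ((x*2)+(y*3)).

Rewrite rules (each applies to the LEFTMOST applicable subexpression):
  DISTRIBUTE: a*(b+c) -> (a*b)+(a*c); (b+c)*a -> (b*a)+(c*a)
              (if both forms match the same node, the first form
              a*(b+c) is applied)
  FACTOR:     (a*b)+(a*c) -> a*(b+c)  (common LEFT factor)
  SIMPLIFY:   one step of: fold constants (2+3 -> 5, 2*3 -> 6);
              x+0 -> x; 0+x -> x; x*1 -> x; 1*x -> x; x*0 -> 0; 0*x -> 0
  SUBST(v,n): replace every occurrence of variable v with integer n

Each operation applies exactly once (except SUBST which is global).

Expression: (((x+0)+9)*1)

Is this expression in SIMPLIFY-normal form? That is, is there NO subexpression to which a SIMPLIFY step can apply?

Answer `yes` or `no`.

Expression: (((x+0)+9)*1)
Scanning for simplifiable subexpressions (pre-order)...
  at root: (((x+0)+9)*1) (SIMPLIFIABLE)
  at L: ((x+0)+9) (not simplifiable)
  at LL: (x+0) (SIMPLIFIABLE)
Found simplifiable subexpr at path root: (((x+0)+9)*1)
One SIMPLIFY step would give: ((x+0)+9)
-> NOT in normal form.

Answer: no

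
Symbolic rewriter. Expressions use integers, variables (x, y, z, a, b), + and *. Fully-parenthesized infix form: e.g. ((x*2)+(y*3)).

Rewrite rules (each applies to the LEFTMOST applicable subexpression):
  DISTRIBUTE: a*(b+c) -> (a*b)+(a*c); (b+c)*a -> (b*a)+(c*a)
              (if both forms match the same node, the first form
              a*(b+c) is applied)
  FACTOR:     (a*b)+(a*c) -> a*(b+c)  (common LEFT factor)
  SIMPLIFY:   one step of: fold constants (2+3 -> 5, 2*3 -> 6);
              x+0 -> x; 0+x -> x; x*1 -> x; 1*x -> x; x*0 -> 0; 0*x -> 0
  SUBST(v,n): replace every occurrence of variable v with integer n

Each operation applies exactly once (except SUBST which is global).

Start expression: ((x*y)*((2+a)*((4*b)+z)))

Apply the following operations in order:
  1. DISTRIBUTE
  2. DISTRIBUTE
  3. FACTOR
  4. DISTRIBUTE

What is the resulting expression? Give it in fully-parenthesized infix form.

Answer: (((x*y)*((2+a)*(4*b)))+((x*y)*((2+a)*z)))

Derivation:
Start: ((x*y)*((2+a)*((4*b)+z)))
Apply DISTRIBUTE at R (target: ((2+a)*((4*b)+z))): ((x*y)*((2+a)*((4*b)+z))) -> ((x*y)*(((2+a)*(4*b))+((2+a)*z)))
Apply DISTRIBUTE at root (target: ((x*y)*(((2+a)*(4*b))+((2+a)*z)))): ((x*y)*(((2+a)*(4*b))+((2+a)*z))) -> (((x*y)*((2+a)*(4*b)))+((x*y)*((2+a)*z)))
Apply FACTOR at root (target: (((x*y)*((2+a)*(4*b)))+((x*y)*((2+a)*z)))): (((x*y)*((2+a)*(4*b)))+((x*y)*((2+a)*z))) -> ((x*y)*(((2+a)*(4*b))+((2+a)*z)))
Apply DISTRIBUTE at root (target: ((x*y)*(((2+a)*(4*b))+((2+a)*z)))): ((x*y)*(((2+a)*(4*b))+((2+a)*z))) -> (((x*y)*((2+a)*(4*b)))+((x*y)*((2+a)*z)))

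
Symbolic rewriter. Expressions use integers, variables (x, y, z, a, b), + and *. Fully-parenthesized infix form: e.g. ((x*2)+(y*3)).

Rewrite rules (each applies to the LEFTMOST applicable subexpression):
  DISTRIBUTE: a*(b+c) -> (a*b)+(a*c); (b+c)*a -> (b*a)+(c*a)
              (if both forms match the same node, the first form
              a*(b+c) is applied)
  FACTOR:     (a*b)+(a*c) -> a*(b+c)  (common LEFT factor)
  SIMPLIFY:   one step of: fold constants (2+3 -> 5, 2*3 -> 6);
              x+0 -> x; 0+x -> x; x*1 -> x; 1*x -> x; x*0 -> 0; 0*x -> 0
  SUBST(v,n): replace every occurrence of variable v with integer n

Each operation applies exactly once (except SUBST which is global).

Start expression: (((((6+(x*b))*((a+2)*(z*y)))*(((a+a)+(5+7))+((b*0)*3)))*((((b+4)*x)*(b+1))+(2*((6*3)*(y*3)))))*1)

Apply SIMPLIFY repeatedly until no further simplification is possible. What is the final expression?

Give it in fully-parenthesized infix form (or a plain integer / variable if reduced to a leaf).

Answer: ((((6+(x*b))*((a+2)*(z*y)))*((a+a)+12))*((((b+4)*x)*(b+1))+(2*(18*(y*3)))))

Derivation:
Start: (((((6+(x*b))*((a+2)*(z*y)))*(((a+a)+(5+7))+((b*0)*3)))*((((b+4)*x)*(b+1))+(2*((6*3)*(y*3)))))*1)
Step 1: at root: (((((6+(x*b))*((a+2)*(z*y)))*(((a+a)+(5+7))+((b*0)*3)))*((((b+4)*x)*(b+1))+(2*((6*3)*(y*3)))))*1) -> ((((6+(x*b))*((a+2)*(z*y)))*(((a+a)+(5+7))+((b*0)*3)))*((((b+4)*x)*(b+1))+(2*((6*3)*(y*3))))); overall: (((((6+(x*b))*((a+2)*(z*y)))*(((a+a)+(5+7))+((b*0)*3)))*((((b+4)*x)*(b+1))+(2*((6*3)*(y*3)))))*1) -> ((((6+(x*b))*((a+2)*(z*y)))*(((a+a)+(5+7))+((b*0)*3)))*((((b+4)*x)*(b+1))+(2*((6*3)*(y*3)))))
Step 2: at LRLR: (5+7) -> 12; overall: ((((6+(x*b))*((a+2)*(z*y)))*(((a+a)+(5+7))+((b*0)*3)))*((((b+4)*x)*(b+1))+(2*((6*3)*(y*3))))) -> ((((6+(x*b))*((a+2)*(z*y)))*(((a+a)+12)+((b*0)*3)))*((((b+4)*x)*(b+1))+(2*((6*3)*(y*3)))))
Step 3: at LRRL: (b*0) -> 0; overall: ((((6+(x*b))*((a+2)*(z*y)))*(((a+a)+12)+((b*0)*3)))*((((b+4)*x)*(b+1))+(2*((6*3)*(y*3))))) -> ((((6+(x*b))*((a+2)*(z*y)))*(((a+a)+12)+(0*3)))*((((b+4)*x)*(b+1))+(2*((6*3)*(y*3)))))
Step 4: at LRR: (0*3) -> 0; overall: ((((6+(x*b))*((a+2)*(z*y)))*(((a+a)+12)+(0*3)))*((((b+4)*x)*(b+1))+(2*((6*3)*(y*3))))) -> ((((6+(x*b))*((a+2)*(z*y)))*(((a+a)+12)+0))*((((b+4)*x)*(b+1))+(2*((6*3)*(y*3)))))
Step 5: at LR: (((a+a)+12)+0) -> ((a+a)+12); overall: ((((6+(x*b))*((a+2)*(z*y)))*(((a+a)+12)+0))*((((b+4)*x)*(b+1))+(2*((6*3)*(y*3))))) -> ((((6+(x*b))*((a+2)*(z*y)))*((a+a)+12))*((((b+4)*x)*(b+1))+(2*((6*3)*(y*3)))))
Step 6: at RRRL: (6*3) -> 18; overall: ((((6+(x*b))*((a+2)*(z*y)))*((a+a)+12))*((((b+4)*x)*(b+1))+(2*((6*3)*(y*3))))) -> ((((6+(x*b))*((a+2)*(z*y)))*((a+a)+12))*((((b+4)*x)*(b+1))+(2*(18*(y*3)))))
Fixed point: ((((6+(x*b))*((a+2)*(z*y)))*((a+a)+12))*((((b+4)*x)*(b+1))+(2*(18*(y*3)))))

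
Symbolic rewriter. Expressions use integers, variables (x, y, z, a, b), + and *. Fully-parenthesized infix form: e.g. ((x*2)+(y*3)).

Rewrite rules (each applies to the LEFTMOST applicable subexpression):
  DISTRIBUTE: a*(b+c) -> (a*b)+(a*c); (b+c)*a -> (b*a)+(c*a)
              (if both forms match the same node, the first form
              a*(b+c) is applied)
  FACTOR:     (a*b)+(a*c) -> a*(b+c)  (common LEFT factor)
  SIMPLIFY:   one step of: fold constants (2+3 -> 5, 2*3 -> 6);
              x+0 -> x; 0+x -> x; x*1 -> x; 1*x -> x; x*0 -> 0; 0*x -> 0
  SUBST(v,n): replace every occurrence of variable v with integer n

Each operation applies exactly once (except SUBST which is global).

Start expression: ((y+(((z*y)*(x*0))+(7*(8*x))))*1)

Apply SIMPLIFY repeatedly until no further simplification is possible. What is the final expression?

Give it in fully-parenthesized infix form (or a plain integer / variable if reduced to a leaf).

Answer: (y+(7*(8*x)))

Derivation:
Start: ((y+(((z*y)*(x*0))+(7*(8*x))))*1)
Step 1: at root: ((y+(((z*y)*(x*0))+(7*(8*x))))*1) -> (y+(((z*y)*(x*0))+(7*(8*x)))); overall: ((y+(((z*y)*(x*0))+(7*(8*x))))*1) -> (y+(((z*y)*(x*0))+(7*(8*x))))
Step 2: at RLR: (x*0) -> 0; overall: (y+(((z*y)*(x*0))+(7*(8*x)))) -> (y+(((z*y)*0)+(7*(8*x))))
Step 3: at RL: ((z*y)*0) -> 0; overall: (y+(((z*y)*0)+(7*(8*x)))) -> (y+(0+(7*(8*x))))
Step 4: at R: (0+(7*(8*x))) -> (7*(8*x)); overall: (y+(0+(7*(8*x)))) -> (y+(7*(8*x)))
Fixed point: (y+(7*(8*x)))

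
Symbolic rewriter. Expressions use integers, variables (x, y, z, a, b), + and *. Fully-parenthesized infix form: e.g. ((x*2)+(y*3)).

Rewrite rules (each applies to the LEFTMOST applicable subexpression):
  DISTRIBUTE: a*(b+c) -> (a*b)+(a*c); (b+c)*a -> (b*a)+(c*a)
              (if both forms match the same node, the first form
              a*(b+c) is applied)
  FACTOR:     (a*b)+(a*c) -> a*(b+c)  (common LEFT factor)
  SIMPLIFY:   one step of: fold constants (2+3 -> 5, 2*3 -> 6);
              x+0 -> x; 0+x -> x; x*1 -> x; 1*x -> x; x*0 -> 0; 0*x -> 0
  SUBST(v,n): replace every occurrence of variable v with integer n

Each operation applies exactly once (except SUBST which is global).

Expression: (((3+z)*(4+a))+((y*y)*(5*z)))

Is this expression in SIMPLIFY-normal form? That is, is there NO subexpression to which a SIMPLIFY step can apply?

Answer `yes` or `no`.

Expression: (((3+z)*(4+a))+((y*y)*(5*z)))
Scanning for simplifiable subexpressions (pre-order)...
  at root: (((3+z)*(4+a))+((y*y)*(5*z))) (not simplifiable)
  at L: ((3+z)*(4+a)) (not simplifiable)
  at LL: (3+z) (not simplifiable)
  at LR: (4+a) (not simplifiable)
  at R: ((y*y)*(5*z)) (not simplifiable)
  at RL: (y*y) (not simplifiable)
  at RR: (5*z) (not simplifiable)
Result: no simplifiable subexpression found -> normal form.

Answer: yes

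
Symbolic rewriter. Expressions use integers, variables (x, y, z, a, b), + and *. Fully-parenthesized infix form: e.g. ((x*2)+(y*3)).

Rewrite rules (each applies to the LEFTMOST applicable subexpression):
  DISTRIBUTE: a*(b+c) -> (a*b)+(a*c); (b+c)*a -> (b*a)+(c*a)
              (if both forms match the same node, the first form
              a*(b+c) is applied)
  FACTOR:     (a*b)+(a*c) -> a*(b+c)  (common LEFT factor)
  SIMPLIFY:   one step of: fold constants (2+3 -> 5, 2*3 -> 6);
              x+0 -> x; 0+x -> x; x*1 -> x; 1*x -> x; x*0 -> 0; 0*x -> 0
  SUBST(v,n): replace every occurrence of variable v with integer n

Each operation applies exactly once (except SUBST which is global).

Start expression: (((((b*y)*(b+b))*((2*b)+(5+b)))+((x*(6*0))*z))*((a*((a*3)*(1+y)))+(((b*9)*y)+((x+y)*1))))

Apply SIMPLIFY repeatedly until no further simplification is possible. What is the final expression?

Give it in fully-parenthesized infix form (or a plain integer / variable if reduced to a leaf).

Answer: ((((b*y)*(b+b))*((2*b)+(5+b)))*((a*((a*3)*(1+y)))+(((b*9)*y)+(x+y))))

Derivation:
Start: (((((b*y)*(b+b))*((2*b)+(5+b)))+((x*(6*0))*z))*((a*((a*3)*(1+y)))+(((b*9)*y)+((x+y)*1))))
Step 1: at LRLR: (6*0) -> 0; overall: (((((b*y)*(b+b))*((2*b)+(5+b)))+((x*(6*0))*z))*((a*((a*3)*(1+y)))+(((b*9)*y)+((x+y)*1)))) -> (((((b*y)*(b+b))*((2*b)+(5+b)))+((x*0)*z))*((a*((a*3)*(1+y)))+(((b*9)*y)+((x+y)*1))))
Step 2: at LRL: (x*0) -> 0; overall: (((((b*y)*(b+b))*((2*b)+(5+b)))+((x*0)*z))*((a*((a*3)*(1+y)))+(((b*9)*y)+((x+y)*1)))) -> (((((b*y)*(b+b))*((2*b)+(5+b)))+(0*z))*((a*((a*3)*(1+y)))+(((b*9)*y)+((x+y)*1))))
Step 3: at LR: (0*z) -> 0; overall: (((((b*y)*(b+b))*((2*b)+(5+b)))+(0*z))*((a*((a*3)*(1+y)))+(((b*9)*y)+((x+y)*1)))) -> (((((b*y)*(b+b))*((2*b)+(5+b)))+0)*((a*((a*3)*(1+y)))+(((b*9)*y)+((x+y)*1))))
Step 4: at L: ((((b*y)*(b+b))*((2*b)+(5+b)))+0) -> (((b*y)*(b+b))*((2*b)+(5+b))); overall: (((((b*y)*(b+b))*((2*b)+(5+b)))+0)*((a*((a*3)*(1+y)))+(((b*9)*y)+((x+y)*1)))) -> ((((b*y)*(b+b))*((2*b)+(5+b)))*((a*((a*3)*(1+y)))+(((b*9)*y)+((x+y)*1))))
Step 5: at RRR: ((x+y)*1) -> (x+y); overall: ((((b*y)*(b+b))*((2*b)+(5+b)))*((a*((a*3)*(1+y)))+(((b*9)*y)+((x+y)*1)))) -> ((((b*y)*(b+b))*((2*b)+(5+b)))*((a*((a*3)*(1+y)))+(((b*9)*y)+(x+y))))
Fixed point: ((((b*y)*(b+b))*((2*b)+(5+b)))*((a*((a*3)*(1+y)))+(((b*9)*y)+(x+y))))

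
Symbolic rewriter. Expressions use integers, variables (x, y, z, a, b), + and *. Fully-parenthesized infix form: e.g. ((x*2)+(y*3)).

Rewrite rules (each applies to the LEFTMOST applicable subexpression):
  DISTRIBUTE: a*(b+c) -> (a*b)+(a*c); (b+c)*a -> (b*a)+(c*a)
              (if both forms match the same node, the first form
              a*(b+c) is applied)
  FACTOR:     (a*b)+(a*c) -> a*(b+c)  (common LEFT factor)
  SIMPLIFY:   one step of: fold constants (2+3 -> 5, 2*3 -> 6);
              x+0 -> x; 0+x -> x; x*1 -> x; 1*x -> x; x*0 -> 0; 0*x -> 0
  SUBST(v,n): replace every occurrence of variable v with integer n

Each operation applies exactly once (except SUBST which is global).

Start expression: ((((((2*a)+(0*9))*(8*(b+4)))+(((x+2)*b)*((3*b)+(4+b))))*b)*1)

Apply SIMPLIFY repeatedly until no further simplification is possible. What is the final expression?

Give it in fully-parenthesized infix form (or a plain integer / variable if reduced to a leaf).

Start: ((((((2*a)+(0*9))*(8*(b+4)))+(((x+2)*b)*((3*b)+(4+b))))*b)*1)
Step 1: at root: ((((((2*a)+(0*9))*(8*(b+4)))+(((x+2)*b)*((3*b)+(4+b))))*b)*1) -> (((((2*a)+(0*9))*(8*(b+4)))+(((x+2)*b)*((3*b)+(4+b))))*b); overall: ((((((2*a)+(0*9))*(8*(b+4)))+(((x+2)*b)*((3*b)+(4+b))))*b)*1) -> (((((2*a)+(0*9))*(8*(b+4)))+(((x+2)*b)*((3*b)+(4+b))))*b)
Step 2: at LLLR: (0*9) -> 0; overall: (((((2*a)+(0*9))*(8*(b+4)))+(((x+2)*b)*((3*b)+(4+b))))*b) -> (((((2*a)+0)*(8*(b+4)))+(((x+2)*b)*((3*b)+(4+b))))*b)
Step 3: at LLL: ((2*a)+0) -> (2*a); overall: (((((2*a)+0)*(8*(b+4)))+(((x+2)*b)*((3*b)+(4+b))))*b) -> ((((2*a)*(8*(b+4)))+(((x+2)*b)*((3*b)+(4+b))))*b)
Fixed point: ((((2*a)*(8*(b+4)))+(((x+2)*b)*((3*b)+(4+b))))*b)

Answer: ((((2*a)*(8*(b+4)))+(((x+2)*b)*((3*b)+(4+b))))*b)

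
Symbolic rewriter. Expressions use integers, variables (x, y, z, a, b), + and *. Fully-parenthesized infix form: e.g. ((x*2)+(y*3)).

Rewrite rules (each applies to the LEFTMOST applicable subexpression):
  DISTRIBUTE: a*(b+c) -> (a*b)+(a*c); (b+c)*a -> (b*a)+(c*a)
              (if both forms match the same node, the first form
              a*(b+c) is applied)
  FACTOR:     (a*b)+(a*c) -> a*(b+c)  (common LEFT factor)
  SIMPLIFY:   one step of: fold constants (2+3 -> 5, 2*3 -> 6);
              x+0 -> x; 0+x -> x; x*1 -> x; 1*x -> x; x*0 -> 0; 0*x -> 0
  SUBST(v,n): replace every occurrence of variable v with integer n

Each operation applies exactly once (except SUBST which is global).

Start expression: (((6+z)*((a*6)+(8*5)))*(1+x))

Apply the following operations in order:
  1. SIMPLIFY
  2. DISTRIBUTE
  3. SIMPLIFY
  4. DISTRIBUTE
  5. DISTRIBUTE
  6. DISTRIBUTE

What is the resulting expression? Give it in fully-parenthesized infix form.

Answer: ((((6*(a*6))+(z*(a*6)))+((6*40)+(z*40)))+(((6+z)*((a*6)+40))*x))

Derivation:
Start: (((6+z)*((a*6)+(8*5)))*(1+x))
Apply SIMPLIFY at LRR (target: (8*5)): (((6+z)*((a*6)+(8*5)))*(1+x)) -> (((6+z)*((a*6)+40))*(1+x))
Apply DISTRIBUTE at root (target: (((6+z)*((a*6)+40))*(1+x))): (((6+z)*((a*6)+40))*(1+x)) -> ((((6+z)*((a*6)+40))*1)+(((6+z)*((a*6)+40))*x))
Apply SIMPLIFY at L (target: (((6+z)*((a*6)+40))*1)): ((((6+z)*((a*6)+40))*1)+(((6+z)*((a*6)+40))*x)) -> (((6+z)*((a*6)+40))+(((6+z)*((a*6)+40))*x))
Apply DISTRIBUTE at L (target: ((6+z)*((a*6)+40))): (((6+z)*((a*6)+40))+(((6+z)*((a*6)+40))*x)) -> ((((6+z)*(a*6))+((6+z)*40))+(((6+z)*((a*6)+40))*x))
Apply DISTRIBUTE at LL (target: ((6+z)*(a*6))): ((((6+z)*(a*6))+((6+z)*40))+(((6+z)*((a*6)+40))*x)) -> ((((6*(a*6))+(z*(a*6)))+((6+z)*40))+(((6+z)*((a*6)+40))*x))
Apply DISTRIBUTE at LR (target: ((6+z)*40)): ((((6*(a*6))+(z*(a*6)))+((6+z)*40))+(((6+z)*((a*6)+40))*x)) -> ((((6*(a*6))+(z*(a*6)))+((6*40)+(z*40)))+(((6+z)*((a*6)+40))*x))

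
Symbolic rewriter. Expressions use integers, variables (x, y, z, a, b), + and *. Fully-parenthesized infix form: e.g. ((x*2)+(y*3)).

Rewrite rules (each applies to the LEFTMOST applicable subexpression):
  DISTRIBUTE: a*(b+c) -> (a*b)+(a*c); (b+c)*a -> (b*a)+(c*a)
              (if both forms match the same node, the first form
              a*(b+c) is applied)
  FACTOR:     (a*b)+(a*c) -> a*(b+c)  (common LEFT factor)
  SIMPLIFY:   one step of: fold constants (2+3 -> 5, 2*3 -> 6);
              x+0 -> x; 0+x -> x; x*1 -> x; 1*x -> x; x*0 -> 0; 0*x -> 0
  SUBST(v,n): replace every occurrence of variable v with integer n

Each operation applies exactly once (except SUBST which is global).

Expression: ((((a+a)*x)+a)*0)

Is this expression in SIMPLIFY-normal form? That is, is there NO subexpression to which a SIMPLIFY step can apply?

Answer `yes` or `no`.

Expression: ((((a+a)*x)+a)*0)
Scanning for simplifiable subexpressions (pre-order)...
  at root: ((((a+a)*x)+a)*0) (SIMPLIFIABLE)
  at L: (((a+a)*x)+a) (not simplifiable)
  at LL: ((a+a)*x) (not simplifiable)
  at LLL: (a+a) (not simplifiable)
Found simplifiable subexpr at path root: ((((a+a)*x)+a)*0)
One SIMPLIFY step would give: 0
-> NOT in normal form.

Answer: no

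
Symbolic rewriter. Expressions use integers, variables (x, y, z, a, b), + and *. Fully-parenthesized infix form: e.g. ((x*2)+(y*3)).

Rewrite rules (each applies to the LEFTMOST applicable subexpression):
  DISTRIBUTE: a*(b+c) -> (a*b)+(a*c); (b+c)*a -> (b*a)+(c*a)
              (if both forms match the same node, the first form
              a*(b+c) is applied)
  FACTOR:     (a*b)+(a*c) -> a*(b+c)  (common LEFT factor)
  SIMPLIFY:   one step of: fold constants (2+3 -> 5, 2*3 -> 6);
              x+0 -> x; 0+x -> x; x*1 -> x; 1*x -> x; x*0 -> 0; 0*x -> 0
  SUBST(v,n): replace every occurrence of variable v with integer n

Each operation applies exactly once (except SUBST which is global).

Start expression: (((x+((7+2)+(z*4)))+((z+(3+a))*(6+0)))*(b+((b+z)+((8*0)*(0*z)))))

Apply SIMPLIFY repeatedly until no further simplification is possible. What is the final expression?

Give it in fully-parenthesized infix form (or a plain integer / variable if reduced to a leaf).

Start: (((x+((7+2)+(z*4)))+((z+(3+a))*(6+0)))*(b+((b+z)+((8*0)*(0*z)))))
Step 1: at LLRL: (7+2) -> 9; overall: (((x+((7+2)+(z*4)))+((z+(3+a))*(6+0)))*(b+((b+z)+((8*0)*(0*z))))) -> (((x+(9+(z*4)))+((z+(3+a))*(6+0)))*(b+((b+z)+((8*0)*(0*z)))))
Step 2: at LRR: (6+0) -> 6; overall: (((x+(9+(z*4)))+((z+(3+a))*(6+0)))*(b+((b+z)+((8*0)*(0*z))))) -> (((x+(9+(z*4)))+((z+(3+a))*6))*(b+((b+z)+((8*0)*(0*z)))))
Step 3: at RRRL: (8*0) -> 0; overall: (((x+(9+(z*4)))+((z+(3+a))*6))*(b+((b+z)+((8*0)*(0*z))))) -> (((x+(9+(z*4)))+((z+(3+a))*6))*(b+((b+z)+(0*(0*z)))))
Step 4: at RRR: (0*(0*z)) -> 0; overall: (((x+(9+(z*4)))+((z+(3+a))*6))*(b+((b+z)+(0*(0*z))))) -> (((x+(9+(z*4)))+((z+(3+a))*6))*(b+((b+z)+0)))
Step 5: at RR: ((b+z)+0) -> (b+z); overall: (((x+(9+(z*4)))+((z+(3+a))*6))*(b+((b+z)+0))) -> (((x+(9+(z*4)))+((z+(3+a))*6))*(b+(b+z)))
Fixed point: (((x+(9+(z*4)))+((z+(3+a))*6))*(b+(b+z)))

Answer: (((x+(9+(z*4)))+((z+(3+a))*6))*(b+(b+z)))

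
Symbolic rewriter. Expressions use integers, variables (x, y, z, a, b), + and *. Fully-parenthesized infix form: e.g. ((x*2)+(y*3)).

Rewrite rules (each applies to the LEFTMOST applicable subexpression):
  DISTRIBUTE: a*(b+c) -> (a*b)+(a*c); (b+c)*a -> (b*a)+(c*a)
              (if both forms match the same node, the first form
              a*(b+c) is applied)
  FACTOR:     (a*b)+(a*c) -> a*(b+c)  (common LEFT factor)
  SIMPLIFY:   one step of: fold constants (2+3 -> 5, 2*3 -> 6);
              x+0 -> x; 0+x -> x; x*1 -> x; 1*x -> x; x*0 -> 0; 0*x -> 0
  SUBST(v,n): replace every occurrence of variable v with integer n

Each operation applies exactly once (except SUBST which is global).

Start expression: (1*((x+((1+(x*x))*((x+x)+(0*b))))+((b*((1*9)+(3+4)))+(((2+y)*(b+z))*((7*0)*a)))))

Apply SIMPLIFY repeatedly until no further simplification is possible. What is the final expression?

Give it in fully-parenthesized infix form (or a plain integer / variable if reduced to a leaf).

Start: (1*((x+((1+(x*x))*((x+x)+(0*b))))+((b*((1*9)+(3+4)))+(((2+y)*(b+z))*((7*0)*a)))))
Step 1: at root: (1*((x+((1+(x*x))*((x+x)+(0*b))))+((b*((1*9)+(3+4)))+(((2+y)*(b+z))*((7*0)*a))))) -> ((x+((1+(x*x))*((x+x)+(0*b))))+((b*((1*9)+(3+4)))+(((2+y)*(b+z))*((7*0)*a)))); overall: (1*((x+((1+(x*x))*((x+x)+(0*b))))+((b*((1*9)+(3+4)))+(((2+y)*(b+z))*((7*0)*a))))) -> ((x+((1+(x*x))*((x+x)+(0*b))))+((b*((1*9)+(3+4)))+(((2+y)*(b+z))*((7*0)*a))))
Step 2: at LRRR: (0*b) -> 0; overall: ((x+((1+(x*x))*((x+x)+(0*b))))+((b*((1*9)+(3+4)))+(((2+y)*(b+z))*((7*0)*a)))) -> ((x+((1+(x*x))*((x+x)+0)))+((b*((1*9)+(3+4)))+(((2+y)*(b+z))*((7*0)*a))))
Step 3: at LRR: ((x+x)+0) -> (x+x); overall: ((x+((1+(x*x))*((x+x)+0)))+((b*((1*9)+(3+4)))+(((2+y)*(b+z))*((7*0)*a)))) -> ((x+((1+(x*x))*(x+x)))+((b*((1*9)+(3+4)))+(((2+y)*(b+z))*((7*0)*a))))
Step 4: at RLRL: (1*9) -> 9; overall: ((x+((1+(x*x))*(x+x)))+((b*((1*9)+(3+4)))+(((2+y)*(b+z))*((7*0)*a)))) -> ((x+((1+(x*x))*(x+x)))+((b*(9+(3+4)))+(((2+y)*(b+z))*((7*0)*a))))
Step 5: at RLRR: (3+4) -> 7; overall: ((x+((1+(x*x))*(x+x)))+((b*(9+(3+4)))+(((2+y)*(b+z))*((7*0)*a)))) -> ((x+((1+(x*x))*(x+x)))+((b*(9+7))+(((2+y)*(b+z))*((7*0)*a))))
Step 6: at RLR: (9+7) -> 16; overall: ((x+((1+(x*x))*(x+x)))+((b*(9+7))+(((2+y)*(b+z))*((7*0)*a)))) -> ((x+((1+(x*x))*(x+x)))+((b*16)+(((2+y)*(b+z))*((7*0)*a))))
Step 7: at RRRL: (7*0) -> 0; overall: ((x+((1+(x*x))*(x+x)))+((b*16)+(((2+y)*(b+z))*((7*0)*a)))) -> ((x+((1+(x*x))*(x+x)))+((b*16)+(((2+y)*(b+z))*(0*a))))
Step 8: at RRR: (0*a) -> 0; overall: ((x+((1+(x*x))*(x+x)))+((b*16)+(((2+y)*(b+z))*(0*a)))) -> ((x+((1+(x*x))*(x+x)))+((b*16)+(((2+y)*(b+z))*0)))
Step 9: at RR: (((2+y)*(b+z))*0) -> 0; overall: ((x+((1+(x*x))*(x+x)))+((b*16)+(((2+y)*(b+z))*0))) -> ((x+((1+(x*x))*(x+x)))+((b*16)+0))
Step 10: at R: ((b*16)+0) -> (b*16); overall: ((x+((1+(x*x))*(x+x)))+((b*16)+0)) -> ((x+((1+(x*x))*(x+x)))+(b*16))
Fixed point: ((x+((1+(x*x))*(x+x)))+(b*16))

Answer: ((x+((1+(x*x))*(x+x)))+(b*16))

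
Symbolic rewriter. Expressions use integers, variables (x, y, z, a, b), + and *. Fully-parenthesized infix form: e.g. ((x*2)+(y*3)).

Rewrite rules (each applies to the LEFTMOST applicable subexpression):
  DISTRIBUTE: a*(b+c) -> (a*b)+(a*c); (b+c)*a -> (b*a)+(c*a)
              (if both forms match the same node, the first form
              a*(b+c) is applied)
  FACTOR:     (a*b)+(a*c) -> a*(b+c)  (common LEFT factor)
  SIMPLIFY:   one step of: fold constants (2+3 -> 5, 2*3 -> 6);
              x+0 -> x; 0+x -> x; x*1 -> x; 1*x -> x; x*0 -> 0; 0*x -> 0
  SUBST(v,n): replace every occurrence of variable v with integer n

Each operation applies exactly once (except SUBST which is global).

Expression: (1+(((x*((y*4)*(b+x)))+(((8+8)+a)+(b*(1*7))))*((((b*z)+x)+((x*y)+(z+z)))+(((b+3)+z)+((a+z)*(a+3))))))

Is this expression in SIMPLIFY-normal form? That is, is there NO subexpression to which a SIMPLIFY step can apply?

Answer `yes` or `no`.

Expression: (1+(((x*((y*4)*(b+x)))+(((8+8)+a)+(b*(1*7))))*((((b*z)+x)+((x*y)+(z+z)))+(((b+3)+z)+((a+z)*(a+3))))))
Scanning for simplifiable subexpressions (pre-order)...
  at root: (1+(((x*((y*4)*(b+x)))+(((8+8)+a)+(b*(1*7))))*((((b*z)+x)+((x*y)+(z+z)))+(((b+3)+z)+((a+z)*(a+3)))))) (not simplifiable)
  at R: (((x*((y*4)*(b+x)))+(((8+8)+a)+(b*(1*7))))*((((b*z)+x)+((x*y)+(z+z)))+(((b+3)+z)+((a+z)*(a+3))))) (not simplifiable)
  at RL: ((x*((y*4)*(b+x)))+(((8+8)+a)+(b*(1*7)))) (not simplifiable)
  at RLL: (x*((y*4)*(b+x))) (not simplifiable)
  at RLLR: ((y*4)*(b+x)) (not simplifiable)
  at RLLRL: (y*4) (not simplifiable)
  at RLLRR: (b+x) (not simplifiable)
  at RLR: (((8+8)+a)+(b*(1*7))) (not simplifiable)
  at RLRL: ((8+8)+a) (not simplifiable)
  at RLRLL: (8+8) (SIMPLIFIABLE)
  at RLRR: (b*(1*7)) (not simplifiable)
  at RLRRR: (1*7) (SIMPLIFIABLE)
  at RR: ((((b*z)+x)+((x*y)+(z+z)))+(((b+3)+z)+((a+z)*(a+3)))) (not simplifiable)
  at RRL: (((b*z)+x)+((x*y)+(z+z))) (not simplifiable)
  at RRLL: ((b*z)+x) (not simplifiable)
  at RRLLL: (b*z) (not simplifiable)
  at RRLR: ((x*y)+(z+z)) (not simplifiable)
  at RRLRL: (x*y) (not simplifiable)
  at RRLRR: (z+z) (not simplifiable)
  at RRR: (((b+3)+z)+((a+z)*(a+3))) (not simplifiable)
  at RRRL: ((b+3)+z) (not simplifiable)
  at RRRLL: (b+3) (not simplifiable)
  at RRRR: ((a+z)*(a+3)) (not simplifiable)
  at RRRRL: (a+z) (not simplifiable)
  at RRRRR: (a+3) (not simplifiable)
Found simplifiable subexpr at path RLRLL: (8+8)
One SIMPLIFY step would give: (1+(((x*((y*4)*(b+x)))+((16+a)+(b*(1*7))))*((((b*z)+x)+((x*y)+(z+z)))+(((b+3)+z)+((a+z)*(a+3))))))
-> NOT in normal form.

Answer: no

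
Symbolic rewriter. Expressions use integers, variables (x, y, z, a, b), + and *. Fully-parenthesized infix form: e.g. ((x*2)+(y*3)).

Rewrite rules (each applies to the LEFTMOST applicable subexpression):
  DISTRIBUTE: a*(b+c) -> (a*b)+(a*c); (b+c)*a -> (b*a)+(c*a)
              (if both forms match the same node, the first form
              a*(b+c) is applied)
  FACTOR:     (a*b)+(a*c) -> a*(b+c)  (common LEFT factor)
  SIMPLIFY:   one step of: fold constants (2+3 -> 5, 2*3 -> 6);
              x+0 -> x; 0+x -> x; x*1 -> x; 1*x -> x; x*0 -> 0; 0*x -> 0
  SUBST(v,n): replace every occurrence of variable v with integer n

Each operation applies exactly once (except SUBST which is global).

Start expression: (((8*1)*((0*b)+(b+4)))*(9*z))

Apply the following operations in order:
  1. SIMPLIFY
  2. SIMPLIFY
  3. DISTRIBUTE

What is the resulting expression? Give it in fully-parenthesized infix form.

Start: (((8*1)*((0*b)+(b+4)))*(9*z))
Apply SIMPLIFY at LL (target: (8*1)): (((8*1)*((0*b)+(b+4)))*(9*z)) -> ((8*((0*b)+(b+4)))*(9*z))
Apply SIMPLIFY at LRL (target: (0*b)): ((8*((0*b)+(b+4)))*(9*z)) -> ((8*(0+(b+4)))*(9*z))
Apply DISTRIBUTE at L (target: (8*(0+(b+4)))): ((8*(0+(b+4)))*(9*z)) -> (((8*0)+(8*(b+4)))*(9*z))

Answer: (((8*0)+(8*(b+4)))*(9*z))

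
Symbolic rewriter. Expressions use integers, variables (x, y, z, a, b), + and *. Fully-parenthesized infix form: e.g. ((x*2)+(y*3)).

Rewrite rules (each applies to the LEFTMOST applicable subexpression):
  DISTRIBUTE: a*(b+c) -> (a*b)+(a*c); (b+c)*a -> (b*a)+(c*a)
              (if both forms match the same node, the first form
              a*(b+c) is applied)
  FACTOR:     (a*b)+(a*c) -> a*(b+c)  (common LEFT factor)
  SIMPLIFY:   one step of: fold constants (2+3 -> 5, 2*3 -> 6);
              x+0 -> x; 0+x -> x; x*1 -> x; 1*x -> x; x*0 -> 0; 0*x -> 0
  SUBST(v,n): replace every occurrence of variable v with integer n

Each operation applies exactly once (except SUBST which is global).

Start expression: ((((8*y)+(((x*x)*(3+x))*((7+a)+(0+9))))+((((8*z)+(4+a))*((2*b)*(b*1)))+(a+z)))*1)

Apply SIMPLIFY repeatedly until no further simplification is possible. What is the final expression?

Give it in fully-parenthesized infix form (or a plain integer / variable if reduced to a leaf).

Answer: (((8*y)+(((x*x)*(3+x))*((7+a)+9)))+((((8*z)+(4+a))*((2*b)*b))+(a+z)))

Derivation:
Start: ((((8*y)+(((x*x)*(3+x))*((7+a)+(0+9))))+((((8*z)+(4+a))*((2*b)*(b*1)))+(a+z)))*1)
Step 1: at root: ((((8*y)+(((x*x)*(3+x))*((7+a)+(0+9))))+((((8*z)+(4+a))*((2*b)*(b*1)))+(a+z)))*1) -> (((8*y)+(((x*x)*(3+x))*((7+a)+(0+9))))+((((8*z)+(4+a))*((2*b)*(b*1)))+(a+z))); overall: ((((8*y)+(((x*x)*(3+x))*((7+a)+(0+9))))+((((8*z)+(4+a))*((2*b)*(b*1)))+(a+z)))*1) -> (((8*y)+(((x*x)*(3+x))*((7+a)+(0+9))))+((((8*z)+(4+a))*((2*b)*(b*1)))+(a+z)))
Step 2: at LRRR: (0+9) -> 9; overall: (((8*y)+(((x*x)*(3+x))*((7+a)+(0+9))))+((((8*z)+(4+a))*((2*b)*(b*1)))+(a+z))) -> (((8*y)+(((x*x)*(3+x))*((7+a)+9)))+((((8*z)+(4+a))*((2*b)*(b*1)))+(a+z)))
Step 3: at RLRR: (b*1) -> b; overall: (((8*y)+(((x*x)*(3+x))*((7+a)+9)))+((((8*z)+(4+a))*((2*b)*(b*1)))+(a+z))) -> (((8*y)+(((x*x)*(3+x))*((7+a)+9)))+((((8*z)+(4+a))*((2*b)*b))+(a+z)))
Fixed point: (((8*y)+(((x*x)*(3+x))*((7+a)+9)))+((((8*z)+(4+a))*((2*b)*b))+(a+z)))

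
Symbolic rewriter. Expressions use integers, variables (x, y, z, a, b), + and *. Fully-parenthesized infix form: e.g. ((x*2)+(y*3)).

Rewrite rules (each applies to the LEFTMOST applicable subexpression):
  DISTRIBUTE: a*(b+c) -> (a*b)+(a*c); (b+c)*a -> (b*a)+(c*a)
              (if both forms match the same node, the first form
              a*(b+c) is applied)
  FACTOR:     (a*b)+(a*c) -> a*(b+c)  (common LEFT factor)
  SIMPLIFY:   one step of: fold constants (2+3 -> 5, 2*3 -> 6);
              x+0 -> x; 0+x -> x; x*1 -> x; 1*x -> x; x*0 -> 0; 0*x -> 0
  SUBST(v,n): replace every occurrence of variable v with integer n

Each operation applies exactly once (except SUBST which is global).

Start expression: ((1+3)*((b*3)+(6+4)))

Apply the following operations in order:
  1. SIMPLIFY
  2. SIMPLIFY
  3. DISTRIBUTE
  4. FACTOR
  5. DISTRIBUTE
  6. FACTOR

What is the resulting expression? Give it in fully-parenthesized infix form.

Start: ((1+3)*((b*3)+(6+4)))
Apply SIMPLIFY at L (target: (1+3)): ((1+3)*((b*3)+(6+4))) -> (4*((b*3)+(6+4)))
Apply SIMPLIFY at RR (target: (6+4)): (4*((b*3)+(6+4))) -> (4*((b*3)+10))
Apply DISTRIBUTE at root (target: (4*((b*3)+10))): (4*((b*3)+10)) -> ((4*(b*3))+(4*10))
Apply FACTOR at root (target: ((4*(b*3))+(4*10))): ((4*(b*3))+(4*10)) -> (4*((b*3)+10))
Apply DISTRIBUTE at root (target: (4*((b*3)+10))): (4*((b*3)+10)) -> ((4*(b*3))+(4*10))
Apply FACTOR at root (target: ((4*(b*3))+(4*10))): ((4*(b*3))+(4*10)) -> (4*((b*3)+10))

Answer: (4*((b*3)+10))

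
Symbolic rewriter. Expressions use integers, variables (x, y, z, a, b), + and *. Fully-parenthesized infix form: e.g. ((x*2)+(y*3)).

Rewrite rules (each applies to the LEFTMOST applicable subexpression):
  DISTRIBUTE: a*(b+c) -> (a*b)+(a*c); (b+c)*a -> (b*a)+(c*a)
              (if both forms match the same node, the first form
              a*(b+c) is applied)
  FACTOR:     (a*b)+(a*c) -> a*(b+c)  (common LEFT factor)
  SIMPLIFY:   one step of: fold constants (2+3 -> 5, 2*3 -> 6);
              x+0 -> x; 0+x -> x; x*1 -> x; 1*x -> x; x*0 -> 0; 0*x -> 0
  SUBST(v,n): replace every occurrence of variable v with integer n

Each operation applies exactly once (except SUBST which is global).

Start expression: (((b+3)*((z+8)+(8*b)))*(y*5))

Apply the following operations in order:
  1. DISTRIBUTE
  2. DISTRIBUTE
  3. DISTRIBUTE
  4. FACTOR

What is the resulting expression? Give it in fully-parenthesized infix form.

Answer: ((((b+3)*(z+8))*(y*5))+(((b+3)*(8*b))*(y*5)))

Derivation:
Start: (((b+3)*((z+8)+(8*b)))*(y*5))
Apply DISTRIBUTE at L (target: ((b+3)*((z+8)+(8*b)))): (((b+3)*((z+8)+(8*b)))*(y*5)) -> ((((b+3)*(z+8))+((b+3)*(8*b)))*(y*5))
Apply DISTRIBUTE at root (target: ((((b+3)*(z+8))+((b+3)*(8*b)))*(y*5))): ((((b+3)*(z+8))+((b+3)*(8*b)))*(y*5)) -> ((((b+3)*(z+8))*(y*5))+(((b+3)*(8*b))*(y*5)))
Apply DISTRIBUTE at LL (target: ((b+3)*(z+8))): ((((b+3)*(z+8))*(y*5))+(((b+3)*(8*b))*(y*5))) -> (((((b+3)*z)+((b+3)*8))*(y*5))+(((b+3)*(8*b))*(y*5)))
Apply FACTOR at LL (target: (((b+3)*z)+((b+3)*8))): (((((b+3)*z)+((b+3)*8))*(y*5))+(((b+3)*(8*b))*(y*5))) -> ((((b+3)*(z+8))*(y*5))+(((b+3)*(8*b))*(y*5)))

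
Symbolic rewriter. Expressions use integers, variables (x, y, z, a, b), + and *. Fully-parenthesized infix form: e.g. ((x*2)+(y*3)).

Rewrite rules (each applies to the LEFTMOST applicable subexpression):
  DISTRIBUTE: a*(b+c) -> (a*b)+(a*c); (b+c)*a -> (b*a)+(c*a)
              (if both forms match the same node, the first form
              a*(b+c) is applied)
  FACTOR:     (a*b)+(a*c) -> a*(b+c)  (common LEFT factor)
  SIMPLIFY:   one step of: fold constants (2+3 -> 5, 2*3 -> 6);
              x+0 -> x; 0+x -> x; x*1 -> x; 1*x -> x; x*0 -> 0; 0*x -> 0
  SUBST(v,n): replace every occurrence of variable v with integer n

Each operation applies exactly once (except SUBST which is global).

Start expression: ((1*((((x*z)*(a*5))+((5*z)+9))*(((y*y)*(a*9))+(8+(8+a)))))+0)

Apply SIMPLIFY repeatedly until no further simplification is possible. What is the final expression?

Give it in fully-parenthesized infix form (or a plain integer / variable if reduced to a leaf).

Answer: ((((x*z)*(a*5))+((5*z)+9))*(((y*y)*(a*9))+(8+(8+a))))

Derivation:
Start: ((1*((((x*z)*(a*5))+((5*z)+9))*(((y*y)*(a*9))+(8+(8+a)))))+0)
Step 1: at root: ((1*((((x*z)*(a*5))+((5*z)+9))*(((y*y)*(a*9))+(8+(8+a)))))+0) -> (1*((((x*z)*(a*5))+((5*z)+9))*(((y*y)*(a*9))+(8+(8+a))))); overall: ((1*((((x*z)*(a*5))+((5*z)+9))*(((y*y)*(a*9))+(8+(8+a)))))+0) -> (1*((((x*z)*(a*5))+((5*z)+9))*(((y*y)*(a*9))+(8+(8+a)))))
Step 2: at root: (1*((((x*z)*(a*5))+((5*z)+9))*(((y*y)*(a*9))+(8+(8+a))))) -> ((((x*z)*(a*5))+((5*z)+9))*(((y*y)*(a*9))+(8+(8+a)))); overall: (1*((((x*z)*(a*5))+((5*z)+9))*(((y*y)*(a*9))+(8+(8+a))))) -> ((((x*z)*(a*5))+((5*z)+9))*(((y*y)*(a*9))+(8+(8+a))))
Fixed point: ((((x*z)*(a*5))+((5*z)+9))*(((y*y)*(a*9))+(8+(8+a))))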